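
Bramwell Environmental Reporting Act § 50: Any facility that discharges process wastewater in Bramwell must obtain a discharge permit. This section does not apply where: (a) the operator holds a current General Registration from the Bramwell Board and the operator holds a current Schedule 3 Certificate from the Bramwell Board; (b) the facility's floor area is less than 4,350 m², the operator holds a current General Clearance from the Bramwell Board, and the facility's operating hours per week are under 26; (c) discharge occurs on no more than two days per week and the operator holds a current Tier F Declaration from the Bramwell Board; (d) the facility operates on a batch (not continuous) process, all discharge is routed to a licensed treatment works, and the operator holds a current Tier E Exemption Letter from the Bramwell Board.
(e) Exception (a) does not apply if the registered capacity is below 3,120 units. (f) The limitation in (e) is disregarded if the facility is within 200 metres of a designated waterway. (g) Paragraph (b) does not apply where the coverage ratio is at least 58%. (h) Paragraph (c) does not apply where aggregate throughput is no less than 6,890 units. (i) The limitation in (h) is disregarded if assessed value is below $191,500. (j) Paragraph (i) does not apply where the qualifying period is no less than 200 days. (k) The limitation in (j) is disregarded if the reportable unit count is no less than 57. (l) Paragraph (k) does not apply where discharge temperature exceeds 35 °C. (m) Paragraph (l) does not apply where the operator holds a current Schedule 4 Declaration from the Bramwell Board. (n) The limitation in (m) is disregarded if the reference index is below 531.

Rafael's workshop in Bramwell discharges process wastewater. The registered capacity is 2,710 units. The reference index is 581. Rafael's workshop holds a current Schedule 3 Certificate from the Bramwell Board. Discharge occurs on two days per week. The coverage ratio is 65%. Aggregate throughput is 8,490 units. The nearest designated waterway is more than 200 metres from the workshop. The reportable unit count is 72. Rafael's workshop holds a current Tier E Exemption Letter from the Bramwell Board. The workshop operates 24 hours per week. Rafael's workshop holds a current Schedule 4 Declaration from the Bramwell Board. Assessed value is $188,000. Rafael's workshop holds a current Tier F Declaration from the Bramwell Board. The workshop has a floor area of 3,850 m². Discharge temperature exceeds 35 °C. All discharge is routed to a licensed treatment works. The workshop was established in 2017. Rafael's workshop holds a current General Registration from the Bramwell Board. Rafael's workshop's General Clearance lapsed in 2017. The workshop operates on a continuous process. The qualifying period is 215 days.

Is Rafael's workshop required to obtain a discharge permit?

No — exception (c) applies; Rafael's workshop is not required to obtain a discharge permit.

Exception (a) is satisfied on its face — a current General Registration is held; a current Schedule 3 Certificate is held. But applying paragraphs (e)–(f): (e) operates against (a): the registered capacity is 2,710 units, below the 3,120 units limit. (f) does not operate here (the workshop is more than 200 m from any designated waterway), so (e) stands. Exception (a) does not apply.
Exception (b) does not apply: there is no General Clearance in force.
Exception (c): discharge occurs on no more than two days per week; a current Tier F Declaration is held — every condition holds. Considering the limiting provisions: (h) would limit (c) — aggregate throughput is 8,490 units, meeting the 6,890 units threshold — but (i) sets (h) aside: (i) operates against (h): assessed value is $188,000, below the $191,500 limit. (j) would limit (i) — the qualifying period is 215 days, meeting the 200 days threshold — but (k) sets (j) aside: (k) operates against (j): the reportable unit count is 72, meeting the 57 threshold. (l) would limit (k) — discharge temperature exceeds 35 °C — but (m) sets (l) aside: (m) operates against (l): a current Schedule 4 Declaration is held. (n), which would lift (m), is not engaged — the reference index is 581, not below 531. (c) remains available.
Exception (d) fails — the facility operates on a continuous process.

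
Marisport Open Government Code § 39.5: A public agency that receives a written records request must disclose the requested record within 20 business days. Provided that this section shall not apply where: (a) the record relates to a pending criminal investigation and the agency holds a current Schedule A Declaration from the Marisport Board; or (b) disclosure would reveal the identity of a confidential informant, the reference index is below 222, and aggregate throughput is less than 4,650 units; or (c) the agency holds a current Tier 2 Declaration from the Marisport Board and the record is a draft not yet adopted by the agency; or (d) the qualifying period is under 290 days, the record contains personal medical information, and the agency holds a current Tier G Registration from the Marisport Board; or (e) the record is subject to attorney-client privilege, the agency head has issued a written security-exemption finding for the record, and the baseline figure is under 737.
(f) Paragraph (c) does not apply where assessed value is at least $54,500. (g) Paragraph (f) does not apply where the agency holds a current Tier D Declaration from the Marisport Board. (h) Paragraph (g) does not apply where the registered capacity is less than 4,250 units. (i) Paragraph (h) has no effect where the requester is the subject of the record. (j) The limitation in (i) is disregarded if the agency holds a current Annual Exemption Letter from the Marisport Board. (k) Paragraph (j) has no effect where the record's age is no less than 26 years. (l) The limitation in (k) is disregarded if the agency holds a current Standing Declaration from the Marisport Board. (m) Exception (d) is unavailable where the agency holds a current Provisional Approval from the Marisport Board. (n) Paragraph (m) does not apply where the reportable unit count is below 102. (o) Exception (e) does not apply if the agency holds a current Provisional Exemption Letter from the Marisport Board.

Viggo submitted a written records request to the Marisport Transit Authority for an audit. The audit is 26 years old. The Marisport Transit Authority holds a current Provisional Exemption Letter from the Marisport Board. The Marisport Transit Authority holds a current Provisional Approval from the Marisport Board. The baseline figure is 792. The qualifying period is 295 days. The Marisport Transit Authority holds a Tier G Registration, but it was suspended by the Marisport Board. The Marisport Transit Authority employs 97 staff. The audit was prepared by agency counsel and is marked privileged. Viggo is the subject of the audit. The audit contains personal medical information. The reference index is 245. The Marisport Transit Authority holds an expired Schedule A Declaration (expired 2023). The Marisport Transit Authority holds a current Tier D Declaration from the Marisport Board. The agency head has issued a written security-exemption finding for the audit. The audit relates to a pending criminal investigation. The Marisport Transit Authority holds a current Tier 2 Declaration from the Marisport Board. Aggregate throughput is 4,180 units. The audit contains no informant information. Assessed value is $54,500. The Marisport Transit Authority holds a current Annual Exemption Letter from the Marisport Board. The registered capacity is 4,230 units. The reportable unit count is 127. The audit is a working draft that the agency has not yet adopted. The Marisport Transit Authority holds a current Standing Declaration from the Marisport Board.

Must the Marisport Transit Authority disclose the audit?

Yes — the Marisport Transit Authority must disclose the audit.

Exception (a) fails — there is no Schedule A Declaration in force.
Exception (b) does not apply: the audit contains no informant information.
Exception (c)'s conditions are all satisfied: a current Tier 2 Declaration is held; the audit is an unadopted draft. However, paragraphs (f)–(l) must be considered: (f) operates against (c): assessed value is $54,500, meeting the $54,500 threshold. (g) is engaged (a current Tier D Declaration is held), but is overridden by (h): (h) is triggered — the registered capacity is 4,230 units, less than the 4,250 units limit. (i) is engaged (Viggo is the subject of the audit), but yields to (j): (j) is engaged — a current Annual Exemption Letter is held. (k) would limit (j) — the record's age is 26 years, meeting the 26 years threshold — but (l) sets (k) aside: (l) operates against (k): a current Standing Declaration is held. So (c) is unavailable.
Exception (d) requires that the qualifying period is under 290 days; but the qualifying period is 295 days, not under 290 days, so (d) is unavailable.
Exception (e) requires that the baseline figure is under 737; but the baseline figure is 792, not under 737, so (e) is unavailable.
No exception displaces § 39.5.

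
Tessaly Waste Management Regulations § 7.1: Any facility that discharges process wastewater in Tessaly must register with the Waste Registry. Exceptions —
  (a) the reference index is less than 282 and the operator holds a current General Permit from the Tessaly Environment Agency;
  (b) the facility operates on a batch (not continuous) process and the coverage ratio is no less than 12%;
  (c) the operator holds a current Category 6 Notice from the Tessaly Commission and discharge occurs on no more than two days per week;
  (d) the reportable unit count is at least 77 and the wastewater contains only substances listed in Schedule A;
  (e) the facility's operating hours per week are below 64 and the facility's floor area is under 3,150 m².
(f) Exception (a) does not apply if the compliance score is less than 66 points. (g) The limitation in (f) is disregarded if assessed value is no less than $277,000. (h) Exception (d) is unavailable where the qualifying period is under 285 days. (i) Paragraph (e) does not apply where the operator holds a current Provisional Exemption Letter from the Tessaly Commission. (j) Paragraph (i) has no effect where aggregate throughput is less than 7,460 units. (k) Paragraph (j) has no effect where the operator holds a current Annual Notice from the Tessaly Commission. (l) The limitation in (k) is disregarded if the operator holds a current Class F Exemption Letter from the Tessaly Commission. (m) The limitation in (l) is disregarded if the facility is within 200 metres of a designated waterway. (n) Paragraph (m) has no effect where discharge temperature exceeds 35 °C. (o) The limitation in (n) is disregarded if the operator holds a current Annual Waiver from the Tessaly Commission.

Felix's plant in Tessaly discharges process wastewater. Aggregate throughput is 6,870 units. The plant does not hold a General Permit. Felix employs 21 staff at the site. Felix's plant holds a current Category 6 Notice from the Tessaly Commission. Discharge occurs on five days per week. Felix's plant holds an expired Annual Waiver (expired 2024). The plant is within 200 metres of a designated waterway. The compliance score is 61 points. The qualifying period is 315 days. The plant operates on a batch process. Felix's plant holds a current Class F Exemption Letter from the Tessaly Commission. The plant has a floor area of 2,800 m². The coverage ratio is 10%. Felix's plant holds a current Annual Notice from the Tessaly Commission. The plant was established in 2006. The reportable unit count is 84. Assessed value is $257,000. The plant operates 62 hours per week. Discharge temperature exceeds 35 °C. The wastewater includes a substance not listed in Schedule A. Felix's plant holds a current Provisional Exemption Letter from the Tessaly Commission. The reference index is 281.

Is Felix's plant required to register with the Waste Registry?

No — exception (e) applies; Felix's plant is not required to register with the Waste Registry.

Exception (a) fails — no General Permit is held.
Exception (b) requires that the coverage ratio is no less than 12%; but the coverage ratio is 10%, short of 12%, so (b) is unavailable.
Exception (c) fails — discharge occurs on five days per week.
Exception (d) does not apply: the wastewater includes a non-Schedule-A substance.
Exception (e)'s conditions are all satisfied: the facility's operating hours per week are 62, below the 64 limit; the facility's floor area is 2,800 m², under the 3,150 m² limit. Under paragraphs (i)–(o): (i) is triggered (a current Provisional Exemption Letter is held), but is displaced by (j): (j) operates against (i): aggregate throughput is 6,870 units, less than the 7,460 units limit. (k) is engaged (a current Annual Notice is held), but yields to (l): (l) operates against (k): a current Class F Exemption Letter is held. (m) would limit (l) — the plant is within 200 m of a designated waterway — but (n) sets (m) aside: (n) operates — discharge temperature exceeds 35 °C. (o), which would lift (n), is not engaged — the Annual Waiver is not current. Exception (e) stands.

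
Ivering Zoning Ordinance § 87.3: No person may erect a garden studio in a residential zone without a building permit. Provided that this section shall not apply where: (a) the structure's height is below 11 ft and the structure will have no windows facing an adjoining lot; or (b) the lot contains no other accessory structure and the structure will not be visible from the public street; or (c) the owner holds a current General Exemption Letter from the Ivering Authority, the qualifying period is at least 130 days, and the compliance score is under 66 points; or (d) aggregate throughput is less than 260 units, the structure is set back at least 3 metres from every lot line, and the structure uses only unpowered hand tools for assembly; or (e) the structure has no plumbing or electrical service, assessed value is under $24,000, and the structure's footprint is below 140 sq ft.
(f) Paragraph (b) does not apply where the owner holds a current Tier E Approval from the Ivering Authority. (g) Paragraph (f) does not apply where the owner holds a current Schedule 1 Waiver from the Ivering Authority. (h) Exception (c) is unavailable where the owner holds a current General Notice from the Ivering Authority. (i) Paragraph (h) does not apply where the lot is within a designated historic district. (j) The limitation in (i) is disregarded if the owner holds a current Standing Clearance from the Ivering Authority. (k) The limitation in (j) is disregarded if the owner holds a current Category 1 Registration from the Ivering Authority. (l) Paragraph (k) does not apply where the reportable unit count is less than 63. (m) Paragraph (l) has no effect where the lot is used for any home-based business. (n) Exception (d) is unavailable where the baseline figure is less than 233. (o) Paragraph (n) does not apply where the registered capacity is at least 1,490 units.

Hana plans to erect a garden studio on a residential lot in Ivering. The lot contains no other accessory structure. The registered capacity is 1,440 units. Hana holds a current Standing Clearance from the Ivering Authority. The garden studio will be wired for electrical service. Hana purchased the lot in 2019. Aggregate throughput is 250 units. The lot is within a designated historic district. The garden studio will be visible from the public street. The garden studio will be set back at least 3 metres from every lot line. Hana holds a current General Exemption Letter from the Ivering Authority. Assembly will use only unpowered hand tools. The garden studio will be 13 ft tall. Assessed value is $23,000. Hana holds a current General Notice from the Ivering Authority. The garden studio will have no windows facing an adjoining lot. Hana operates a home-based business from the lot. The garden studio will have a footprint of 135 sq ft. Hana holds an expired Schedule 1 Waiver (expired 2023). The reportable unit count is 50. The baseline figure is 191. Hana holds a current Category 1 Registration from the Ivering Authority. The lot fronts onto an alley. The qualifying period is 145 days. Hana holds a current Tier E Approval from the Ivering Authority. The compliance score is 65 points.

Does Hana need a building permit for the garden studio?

Exception (a) does not apply: the structure's height is 13 ft, not below 11 ft.
Exception (b) does not apply: the structure will be visible from the street.
Exception (c): a current General Exemption Letter is held; the qualifying period is 145 days, meeting the 130 days threshold; the compliance score is 65 points, under the 66 points limit — every condition holds. Applying paragraphs (h)–(m): (h) operates (a current General Notice is held), but yields to (i): (i) operates against (h): the lot is in a historic district. (j) would limit (i) — a current Standing Clearance is held — but (k) sets (j) aside: (k) is engaged — a current Category 1 Registration is held. (l) applies (the reportable unit count is 50, less than the 63 limit), but is overridden by (m): (m) is triggered — a home-based business operates on the lot. So (c) applies.
Exception (d): aggregate throughput is 250 units, less than the 260 units limit; the setback is at least 3 m on every side; assembly uses only hand tools — every condition holds. Turning to paragraphs (n)–(o): (n) operates against (d): the baseline figure is 191, less than the 233 limit. (o), which would lift (n), is not triggered — the registered capacity is 1,440 units, short of 1,490 units. Exception (d) does not apply.
Exception (e) does not apply: electrical service is planned.

No — exception (c) applies; Hana does not need a building permit.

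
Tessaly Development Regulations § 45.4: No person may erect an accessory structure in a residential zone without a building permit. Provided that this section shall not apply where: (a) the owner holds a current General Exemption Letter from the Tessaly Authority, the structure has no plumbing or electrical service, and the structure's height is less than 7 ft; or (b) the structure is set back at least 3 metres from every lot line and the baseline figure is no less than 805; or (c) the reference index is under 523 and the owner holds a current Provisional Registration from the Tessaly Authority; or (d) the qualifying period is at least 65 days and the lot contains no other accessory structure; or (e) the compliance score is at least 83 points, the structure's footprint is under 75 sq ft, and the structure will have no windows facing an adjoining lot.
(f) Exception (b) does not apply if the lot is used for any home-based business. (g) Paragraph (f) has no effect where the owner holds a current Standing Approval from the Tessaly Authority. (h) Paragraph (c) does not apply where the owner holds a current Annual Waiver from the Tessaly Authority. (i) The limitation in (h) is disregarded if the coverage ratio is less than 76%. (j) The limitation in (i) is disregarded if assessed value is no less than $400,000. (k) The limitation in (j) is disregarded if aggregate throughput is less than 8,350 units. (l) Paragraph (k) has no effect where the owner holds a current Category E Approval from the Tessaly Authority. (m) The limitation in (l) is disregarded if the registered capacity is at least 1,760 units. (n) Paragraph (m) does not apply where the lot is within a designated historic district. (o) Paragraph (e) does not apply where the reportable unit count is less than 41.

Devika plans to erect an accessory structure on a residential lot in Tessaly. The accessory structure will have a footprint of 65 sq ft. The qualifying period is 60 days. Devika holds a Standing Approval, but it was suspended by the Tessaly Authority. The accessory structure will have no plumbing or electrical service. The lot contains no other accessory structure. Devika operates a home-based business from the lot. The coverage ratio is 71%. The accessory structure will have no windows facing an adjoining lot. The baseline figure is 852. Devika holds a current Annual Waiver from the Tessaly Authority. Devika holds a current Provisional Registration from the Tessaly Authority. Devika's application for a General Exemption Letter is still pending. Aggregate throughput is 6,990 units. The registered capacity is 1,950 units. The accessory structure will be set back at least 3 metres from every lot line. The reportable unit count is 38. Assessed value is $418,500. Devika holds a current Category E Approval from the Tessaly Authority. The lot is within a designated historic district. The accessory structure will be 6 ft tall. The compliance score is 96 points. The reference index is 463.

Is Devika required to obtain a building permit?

Exception (a) requires that the owner holds a current General Exemption Letter from the Tessaly Authority; but no current General Exemption Letter is held, so (a) is unavailable.
Exception (b) is satisfied on its face — the setback is at least 3 m on every side; the baseline figure is 852, meeting the 805 threshold. Turning to paragraphs (f)–(g): (f) operates against (b): a home-based business operates on the lot. (g) does not operate here (the Standing Approval is not current), so (f) stands. Exception (b) does not apply.
Exception (c)'s conditions are all satisfied: the reference index is 463, under the 523 limit; a current Provisional Registration is held. But: (h) operates — a current Annual Waiver is held. (i) would limit (h) — the coverage ratio is 71%, less than the 76% limit — but (j) sets (i) aside: (j) operates against (i): assessed value is $418,500, meeting the $400,000 threshold. (k) operates (aggregate throughput is 6,990 units, less than the 8,350 units limit), but is displaced by (l): (l) operates against (k): a current Category E Approval is held. (m) is triggered (the registered capacity is 1,950 units, meeting the 1,760 units threshold), but is overridden by (n): (n) operates against (m): the lot is in a historic district. Exception (c) does not apply.
Exception (d) fails — the qualifying period is 60 days, short of 65 days.
Exception (e) is satisfied on its face — the compliance score is 96 points, meeting the 83 points threshold; the structure's footprint is 65 sq ft, under the 75 sq ft limit; no windows face an adjoining lot. But: (o) operates against (e): the reportable unit count is 38, less than the 41 limit. So (e) is unavailable.
No exception is made out. Devika falls within the general rule.

Yes — Devika must obtain a building permit.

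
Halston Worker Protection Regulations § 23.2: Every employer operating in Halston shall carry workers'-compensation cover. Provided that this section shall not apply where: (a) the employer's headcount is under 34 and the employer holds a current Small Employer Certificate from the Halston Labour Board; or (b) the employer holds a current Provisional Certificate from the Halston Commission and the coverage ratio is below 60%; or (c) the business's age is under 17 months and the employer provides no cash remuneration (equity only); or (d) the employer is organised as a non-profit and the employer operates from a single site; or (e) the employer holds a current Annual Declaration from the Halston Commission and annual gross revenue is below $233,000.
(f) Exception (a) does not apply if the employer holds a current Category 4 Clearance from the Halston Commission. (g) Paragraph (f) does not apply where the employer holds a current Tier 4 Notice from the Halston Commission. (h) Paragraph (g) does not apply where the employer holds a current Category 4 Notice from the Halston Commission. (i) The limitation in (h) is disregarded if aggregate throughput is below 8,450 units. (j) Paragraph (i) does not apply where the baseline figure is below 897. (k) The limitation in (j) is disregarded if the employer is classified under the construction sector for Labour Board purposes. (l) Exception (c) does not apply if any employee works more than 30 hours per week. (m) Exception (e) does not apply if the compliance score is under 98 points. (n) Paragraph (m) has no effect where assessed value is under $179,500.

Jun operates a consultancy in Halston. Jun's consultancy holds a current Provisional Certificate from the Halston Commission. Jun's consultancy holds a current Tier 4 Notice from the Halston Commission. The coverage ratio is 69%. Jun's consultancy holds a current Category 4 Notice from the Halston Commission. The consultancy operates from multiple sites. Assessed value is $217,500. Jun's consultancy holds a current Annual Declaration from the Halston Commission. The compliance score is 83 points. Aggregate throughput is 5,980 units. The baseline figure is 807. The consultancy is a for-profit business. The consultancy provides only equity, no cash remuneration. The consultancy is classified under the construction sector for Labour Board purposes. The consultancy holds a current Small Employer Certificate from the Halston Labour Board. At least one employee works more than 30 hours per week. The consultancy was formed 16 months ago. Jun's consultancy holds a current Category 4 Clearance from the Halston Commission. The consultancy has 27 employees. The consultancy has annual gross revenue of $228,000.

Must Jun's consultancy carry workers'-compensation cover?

No — exception (a) applies; Jun's consultancy is not required to carry workers'-compensation cover.

Exception (a) is satisfied on its face — the employer's headcount is 27, under the 34 limit; a current Small Employer Certificate is held. Applying paragraphs (f)–(k): (f) would limit (a) — a current Category 4 Clearance is held — but (g) sets (f) aside: (g) operates against (f): a current Tier 4 Notice is held. (h) would limit (g) — a current Category 4 Notice is held — but (i) sets (h) aside: (i) is triggered — aggregate throughput is 5,980 units, below the 8,450 units limit. (j) is triggered (the baseline figure is 807, below the 897 limit), but is set aside by (k): (k) is triggered — the consultancy is classified under the construction sector. (a) remains available.
Exception (b) fails — the coverage ratio is 69%, not below 60%.
Exception (c) is satisfied on its face — the business's age is 16 months, under the 17 months limit; remuneration is equity-only. Turning to paragraph (l): (l) applies — at least one employee exceeds 30 hours/week. So (c) is unavailable.
Exception (d) does not apply: the employer is for-profit.
Exception (e)'s conditions are all satisfied: a current Annual Declaration is held; annual gross revenue is $228,000, below the $233,000 limit. But: (m) is engaged — the compliance score is 83 points, under the 98 points limit. (n), which would lift (m), is not triggered — assessed value is $217,500, not under $179,500. So (e) is unavailable.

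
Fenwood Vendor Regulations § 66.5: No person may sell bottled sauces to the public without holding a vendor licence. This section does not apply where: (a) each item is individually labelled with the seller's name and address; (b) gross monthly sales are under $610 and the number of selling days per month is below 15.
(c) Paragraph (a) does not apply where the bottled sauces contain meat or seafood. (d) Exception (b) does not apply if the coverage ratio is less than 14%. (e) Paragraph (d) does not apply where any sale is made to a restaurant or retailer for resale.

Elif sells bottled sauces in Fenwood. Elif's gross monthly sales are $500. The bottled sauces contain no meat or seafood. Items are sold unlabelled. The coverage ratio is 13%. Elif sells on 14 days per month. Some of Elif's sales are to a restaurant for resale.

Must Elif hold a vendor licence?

No — exception (b) applies; Elif is not required to hold a vendor licence.

Exception (a) fails — items are sold unlabelled.
Exception (b) is satisfied on its face — gross monthly sales are $500, under the $610 limit; the number of selling days per month is 14, below the 15 limit. Considering the limiting provisions: (d) would limit (b) — the coverage ratio is 13%, less than the 14% limit — but (e) sets (d) aside: (e) operates — some sales are to a restaurant for resale. (b) remains available.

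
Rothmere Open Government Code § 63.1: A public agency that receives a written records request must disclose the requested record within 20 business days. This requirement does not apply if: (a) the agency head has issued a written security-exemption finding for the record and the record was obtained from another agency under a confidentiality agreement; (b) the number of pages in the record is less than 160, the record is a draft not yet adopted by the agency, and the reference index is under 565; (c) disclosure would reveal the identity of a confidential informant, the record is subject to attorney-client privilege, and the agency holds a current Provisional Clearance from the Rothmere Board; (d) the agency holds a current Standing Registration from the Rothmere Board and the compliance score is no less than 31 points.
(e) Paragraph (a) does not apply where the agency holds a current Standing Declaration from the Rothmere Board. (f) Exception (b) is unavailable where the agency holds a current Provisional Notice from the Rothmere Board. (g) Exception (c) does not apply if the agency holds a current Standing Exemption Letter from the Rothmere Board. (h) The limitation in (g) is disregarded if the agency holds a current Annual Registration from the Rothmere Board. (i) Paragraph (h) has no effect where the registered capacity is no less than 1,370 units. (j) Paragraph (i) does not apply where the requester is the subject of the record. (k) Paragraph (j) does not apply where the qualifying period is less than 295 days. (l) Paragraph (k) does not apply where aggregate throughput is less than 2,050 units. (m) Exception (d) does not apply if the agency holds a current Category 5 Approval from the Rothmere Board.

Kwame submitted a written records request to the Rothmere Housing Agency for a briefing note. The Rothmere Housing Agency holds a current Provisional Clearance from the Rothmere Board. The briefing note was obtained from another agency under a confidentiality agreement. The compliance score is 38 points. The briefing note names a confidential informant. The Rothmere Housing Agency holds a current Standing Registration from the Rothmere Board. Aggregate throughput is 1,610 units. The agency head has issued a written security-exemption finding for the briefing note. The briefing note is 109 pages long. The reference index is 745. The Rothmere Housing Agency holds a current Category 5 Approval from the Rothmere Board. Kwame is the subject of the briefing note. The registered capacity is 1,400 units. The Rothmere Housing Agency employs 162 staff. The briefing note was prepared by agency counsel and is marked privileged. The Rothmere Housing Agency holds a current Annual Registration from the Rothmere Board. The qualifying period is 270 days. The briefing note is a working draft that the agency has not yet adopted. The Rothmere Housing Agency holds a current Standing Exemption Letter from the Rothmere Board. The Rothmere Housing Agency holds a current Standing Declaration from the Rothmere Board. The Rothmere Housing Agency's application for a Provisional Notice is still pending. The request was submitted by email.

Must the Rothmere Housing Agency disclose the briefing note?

All of (a)'s requirements are met (a written security-exemption finding has been issued; the briefing note was obtained under a confidentiality agreement). However, paragraph (e) must be considered: (e) operates against (a): a current Standing Declaration is held. So (a) is unavailable.
Exception (b) does not apply: the reference index is 745, not under 565.
Exception (c) is satisfied on its face — the briefing note names a confidential informant; the briefing note is privileged; a current Provisional Clearance is held. Under paragraphs (g)–(l): (g) would limit (c) — a current Standing Exemption Letter is held — but (h) sets (g) aside: (h) operates against (g): a current Annual Registration is held. (i) operates (the registered capacity is 1,400 units, meeting the 1,370 units threshold), but is itself disapplied by (j): (j) is engaged — Kwame is the subject of the briefing note. (k) is triggered (the qualifying period is 270 days, less than the 295 days limit), but yields to (l): (l) operates against (k): aggregate throughput is 1,610 units, less than the 2,050 units limit. So (c) applies.
Exception (d): a current Standing Registration is held; the compliance score is 38 points, meeting the 31 points threshold — every condition holds. But applying paragraph (m): (m) operates against (d): a current Category 5 Approval is held. So (d) is unavailable.

No — exception (c) applies; the Rothmere Housing Agency is not required to disclose the briefing note.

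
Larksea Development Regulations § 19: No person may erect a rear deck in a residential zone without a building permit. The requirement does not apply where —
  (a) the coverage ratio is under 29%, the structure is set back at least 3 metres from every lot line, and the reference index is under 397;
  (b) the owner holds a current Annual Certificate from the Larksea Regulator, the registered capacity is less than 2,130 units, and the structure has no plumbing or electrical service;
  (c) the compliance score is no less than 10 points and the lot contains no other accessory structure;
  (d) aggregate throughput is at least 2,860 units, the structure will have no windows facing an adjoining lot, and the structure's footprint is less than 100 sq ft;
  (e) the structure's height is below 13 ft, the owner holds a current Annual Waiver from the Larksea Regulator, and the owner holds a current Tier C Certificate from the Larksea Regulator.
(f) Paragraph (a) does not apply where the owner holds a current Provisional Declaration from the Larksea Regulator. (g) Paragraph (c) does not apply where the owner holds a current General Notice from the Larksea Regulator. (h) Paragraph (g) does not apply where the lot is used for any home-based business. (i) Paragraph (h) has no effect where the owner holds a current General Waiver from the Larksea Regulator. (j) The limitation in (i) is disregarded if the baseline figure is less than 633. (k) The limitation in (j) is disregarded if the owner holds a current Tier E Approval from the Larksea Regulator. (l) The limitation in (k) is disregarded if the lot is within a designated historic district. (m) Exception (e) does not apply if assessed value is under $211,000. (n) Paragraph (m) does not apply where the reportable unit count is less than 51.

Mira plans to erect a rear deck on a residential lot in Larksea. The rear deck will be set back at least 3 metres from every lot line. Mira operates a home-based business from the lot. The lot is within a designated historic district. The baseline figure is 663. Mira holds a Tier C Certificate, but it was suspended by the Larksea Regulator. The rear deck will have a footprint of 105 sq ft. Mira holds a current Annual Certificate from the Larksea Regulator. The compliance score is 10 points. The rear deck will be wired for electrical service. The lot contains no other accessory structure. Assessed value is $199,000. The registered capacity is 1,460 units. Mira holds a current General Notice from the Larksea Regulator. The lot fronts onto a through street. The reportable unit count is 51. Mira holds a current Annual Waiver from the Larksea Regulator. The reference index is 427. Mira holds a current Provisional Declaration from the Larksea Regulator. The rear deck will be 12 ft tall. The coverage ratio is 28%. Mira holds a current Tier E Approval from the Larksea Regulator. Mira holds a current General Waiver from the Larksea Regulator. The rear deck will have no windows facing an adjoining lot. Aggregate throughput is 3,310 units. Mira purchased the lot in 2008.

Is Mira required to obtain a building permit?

Exception (a) does not apply: the reference index is 427, not under 397.
Exception (b) fails — electrical service is planned.
Exception (c)'s conditions are all satisfied: the compliance score is 10 points, meeting the 10 points threshold; the lot has no other accessory structure. But: (g) applies — a current General Notice is held. (h) is engaged (a home-based business operates on the lot), but is set aside by (i): (i) operates against (h): a current General Waiver is held. (j) is not triggered (the baseline figure is 663, not less than 633), so (i) stands. Exception (c) does not apply.
Exception (d) requires that the structure's footprint is less than 100 sq ft; but the structure's footprint is 105 sq ft, not less than 100 sq ft, so (d) is unavailable.
Exception (e) does not apply: no current Tier C Certificate is held.
No exception is made out. Mira falls within the general rule.

Yes — Mira must obtain a building permit.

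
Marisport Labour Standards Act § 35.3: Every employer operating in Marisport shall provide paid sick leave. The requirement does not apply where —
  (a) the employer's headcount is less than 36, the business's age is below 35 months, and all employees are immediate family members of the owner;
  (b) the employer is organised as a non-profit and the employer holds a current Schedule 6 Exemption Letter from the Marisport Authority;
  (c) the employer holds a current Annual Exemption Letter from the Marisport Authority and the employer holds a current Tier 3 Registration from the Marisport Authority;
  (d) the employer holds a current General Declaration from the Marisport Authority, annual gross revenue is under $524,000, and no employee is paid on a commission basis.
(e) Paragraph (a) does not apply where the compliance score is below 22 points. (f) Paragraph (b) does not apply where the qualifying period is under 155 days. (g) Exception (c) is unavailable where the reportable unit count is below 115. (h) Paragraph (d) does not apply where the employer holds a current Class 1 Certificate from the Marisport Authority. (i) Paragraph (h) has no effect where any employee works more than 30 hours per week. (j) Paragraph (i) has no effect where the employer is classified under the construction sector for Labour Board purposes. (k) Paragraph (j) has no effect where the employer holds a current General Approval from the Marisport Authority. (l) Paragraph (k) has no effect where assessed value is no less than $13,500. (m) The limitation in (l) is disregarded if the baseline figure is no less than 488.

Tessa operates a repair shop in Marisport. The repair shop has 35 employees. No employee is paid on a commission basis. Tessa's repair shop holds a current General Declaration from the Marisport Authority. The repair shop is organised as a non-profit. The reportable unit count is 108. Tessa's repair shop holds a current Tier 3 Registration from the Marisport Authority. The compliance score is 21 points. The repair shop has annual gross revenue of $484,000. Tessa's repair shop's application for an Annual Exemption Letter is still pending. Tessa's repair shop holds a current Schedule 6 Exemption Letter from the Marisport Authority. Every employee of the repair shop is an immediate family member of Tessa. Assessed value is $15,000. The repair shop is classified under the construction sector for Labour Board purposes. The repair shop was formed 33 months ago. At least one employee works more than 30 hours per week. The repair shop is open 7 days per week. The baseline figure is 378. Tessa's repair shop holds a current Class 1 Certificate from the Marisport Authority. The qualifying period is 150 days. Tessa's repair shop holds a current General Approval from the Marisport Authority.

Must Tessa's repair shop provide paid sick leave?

Exception (a)'s conditions are all satisfied: the employer's headcount is 35, less than the 36 limit; the business's age is 33 months, below the 35 months limit; every employee is an immediate family member. But applying paragraph (e): (e) is triggered — the compliance score is 21 points, below the 22 points limit. (a) is therefore removed.
Exception (b) is satisfied on its face — the employer is a non-profit; a current Schedule 6 Exemption Letter is held. Turning to paragraph (f): (f) is triggered — the qualifying period is 150 days, under the 155 days limit. (b) is therefore removed.
Exception (c) does not apply: the Annual Exemption Letter is not current.
Exception (d)'s conditions are all satisfied: a current General Declaration is held; annual gross revenue is $484,000, under the $524,000 limit; no employee is paid on commission. But applying paragraphs (h)–(m): (h) is triggered — a current Class 1 Certificate is held. (i) is engaged (at least one employee exceeds 30 hours/week), but is itself disapplied by (j): (j) operates — the repair shop is classified under the construction sector. (k) operates (a current General Approval is held), but is set aside by (l): (l) applies — assessed value is $15,000, meeting the $13,500 threshold. (m) is not triggered (the baseline figure is 378, short of 488), so (l) stands. So (d) is unavailable.
None of the exceptions is available; § 35.3 applies in full.

Yes — Tessa's repair shop must provide paid sick leave.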